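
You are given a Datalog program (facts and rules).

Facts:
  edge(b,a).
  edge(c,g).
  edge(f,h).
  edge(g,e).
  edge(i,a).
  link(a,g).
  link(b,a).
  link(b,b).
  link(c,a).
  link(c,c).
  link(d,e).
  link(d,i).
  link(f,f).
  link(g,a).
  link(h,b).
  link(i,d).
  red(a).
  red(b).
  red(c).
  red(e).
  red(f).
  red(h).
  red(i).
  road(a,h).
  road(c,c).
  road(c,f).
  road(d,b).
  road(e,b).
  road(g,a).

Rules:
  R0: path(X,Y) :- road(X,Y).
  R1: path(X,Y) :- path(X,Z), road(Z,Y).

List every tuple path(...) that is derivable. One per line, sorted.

round 1: derive path(a,h) via R0 from road(a,h)
round 1: derive path(c,c) via R0 from road(c,c)
round 1: derive path(c,f) via R0 from road(c,f)
round 1: derive path(d,b) via R0 from road(d,b)
round 1: derive path(e,b) via R0 from road(e,b)
round 1: derive path(g,a) via R0 from road(g,a)
round 2: derive path(g,h) via R1 from path(g,a), road(a,h)

path(a,h)
path(c,c)
path(c,f)
path(d,b)
path(e,b)
path(g,a)
path(g,h)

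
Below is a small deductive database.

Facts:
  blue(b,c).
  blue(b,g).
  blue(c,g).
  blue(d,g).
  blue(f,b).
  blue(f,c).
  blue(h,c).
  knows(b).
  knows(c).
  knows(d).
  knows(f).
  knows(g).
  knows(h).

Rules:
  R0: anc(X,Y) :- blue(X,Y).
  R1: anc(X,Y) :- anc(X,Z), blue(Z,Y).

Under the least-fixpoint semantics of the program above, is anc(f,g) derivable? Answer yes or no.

yes

round 1: derive anc(b,c) via R0 from blue(b,c)
round 1: derive anc(b,g) via R0 from blue(b,g)
round 1: derive anc(c,g) via R0 from blue(c,g)
round 1: derive anc(d,g) via R0 from blue(d,g)
round 1: derive anc(f,b) via R0 from blue(f,b)
round 1: derive anc(f,c) via R0 from blue(f,c)
round 1: derive anc(h,c) via R0 from blue(h,c)
round 2: derive anc(f,g) via R1 from anc(f,b), blue(b,g)
round 2: derive anc(h,g) via R1 from anc(h,c), blue(c,g)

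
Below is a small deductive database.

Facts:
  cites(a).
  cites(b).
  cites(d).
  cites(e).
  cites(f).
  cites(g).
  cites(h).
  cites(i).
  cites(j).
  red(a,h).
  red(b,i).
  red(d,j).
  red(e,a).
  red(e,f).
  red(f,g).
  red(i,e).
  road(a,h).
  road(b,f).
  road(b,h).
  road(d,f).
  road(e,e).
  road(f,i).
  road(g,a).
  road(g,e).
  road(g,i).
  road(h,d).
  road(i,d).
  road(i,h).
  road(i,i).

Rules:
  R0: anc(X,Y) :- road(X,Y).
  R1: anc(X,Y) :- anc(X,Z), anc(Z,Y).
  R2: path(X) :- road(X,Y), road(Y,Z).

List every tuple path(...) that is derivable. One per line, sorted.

path(a)
path(b)
path(d)
path(e)
path(f)
path(g)
path(h)
path(i)

round 1: derive path(a) via R2 from road(a,h), road(h,d)
round 1: derive path(b) via R2 from road(b,f), road(f,i)
round 1: derive path(d) via R2 from road(d,f), road(f,i)
round 1: derive path(e) via R2 from road(e,e), road(e,e)
round 1: derive path(f) via R2 from road(f,i), road(i,d)
round 1: derive path(g) via R2 from road(g,a), road(a,h)
round 1: derive path(h) via R2 from road(h,d), road(d,f)
round 1: derive path(i) via R2 from road(i,d), road(d,f)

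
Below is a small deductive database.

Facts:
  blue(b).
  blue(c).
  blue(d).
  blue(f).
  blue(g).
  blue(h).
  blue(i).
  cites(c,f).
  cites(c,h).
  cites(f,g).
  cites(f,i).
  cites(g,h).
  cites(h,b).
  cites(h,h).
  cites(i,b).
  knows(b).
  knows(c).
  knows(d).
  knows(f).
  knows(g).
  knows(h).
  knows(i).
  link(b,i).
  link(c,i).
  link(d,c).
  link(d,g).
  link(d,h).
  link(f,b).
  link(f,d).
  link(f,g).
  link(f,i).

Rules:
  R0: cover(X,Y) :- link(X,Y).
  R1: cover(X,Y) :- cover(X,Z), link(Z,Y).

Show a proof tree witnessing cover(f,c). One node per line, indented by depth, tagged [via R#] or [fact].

round 1: derive cover(b,i) via R0 from link(b,i)
round 1: derive cover(c,i) via R0 from link(c,i)
round 1: derive cover(d,c) via R0 from link(d,c)
round 1: derive cover(d,g) via R0 from link(d,g)
round 1: derive cover(d,h) via R0 from link(d,h)
round 1: derive cover(f,b) via R0 from link(f,b)
round 1: derive cover(f,d) via R0 from link(f,d)
round 1: derive cover(f,g) via R0 from link(f,g)
round 1: derive cover(f,i) via R0 from link(f,i)
round 2: derive cover(d,i) via R1 from cover(d,c), link(c,i)
round 2: derive cover(f,c) via R1 from cover(f,d), link(d,c)
round 2: derive cover(f,h) via R1 from cover(f,d), link(d,h)

cover(f,c)  [via R1]
  cover(f,d)  [via R0]
    link(f,d)  [fact]
  link(d,c)  [fact]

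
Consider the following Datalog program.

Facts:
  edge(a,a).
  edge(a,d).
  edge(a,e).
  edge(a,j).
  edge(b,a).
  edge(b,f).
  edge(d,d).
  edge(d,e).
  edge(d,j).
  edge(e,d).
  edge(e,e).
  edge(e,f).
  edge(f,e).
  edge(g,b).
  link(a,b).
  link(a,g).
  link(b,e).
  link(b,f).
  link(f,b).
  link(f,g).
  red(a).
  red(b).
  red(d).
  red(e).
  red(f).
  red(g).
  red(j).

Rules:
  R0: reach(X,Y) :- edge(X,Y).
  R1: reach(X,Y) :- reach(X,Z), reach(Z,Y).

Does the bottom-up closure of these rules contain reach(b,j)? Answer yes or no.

round 1: derive reach(a,a) via R0 from edge(a,a)
round 1: derive reach(a,d) via R0 from edge(a,d)
round 1: derive reach(a,e) via R0 from edge(a,e)
round 1: derive reach(a,j) via R0 from edge(a,j)
round 1: derive reach(b,a) via R0 from edge(b,a)
round 1: derive reach(b,f) via R0 from edge(b,f)
round 1: derive reach(d,d) via R0 from edge(d,d)
round 1: derive reach(d,e) via R0 from edge(d,e)
round 1: derive reach(d,j) via R0 from edge(d,j)
round 1: derive reach(e,d) via R0 from edge(e,d)
round 1: derive reach(e,e) via R0 from edge(e,e)
round 1: derive reach(e,f) via R0 from edge(e,f)
round 1: derive reach(f,e) via R0 from edge(f,e)
round 1: derive reach(g,b) via R0 from edge(g,b)
round 2: derive reach(a,f) via R1 from reach(a,e), reach(e,f)
round 2: derive reach(b,d) via R1 from reach(b,a), reach(a,d)
round 2: derive reach(b,e) via R1 from reach(b,a), reach(a,e)
round 2: derive reach(b,j) via R1 from reach(b,a), reach(a,j)
round 2: derive reach(d,f) via R1 from reach(d,e), reach(e,f)
round 2: derive reach(e,j) via R1 from reach(e,d), reach(d,j)
round 2: derive reach(f,d) via R1 from reach(f,e), reach(e,d)
round 2: derive reach(f,f) via R1 from reach(f,e), reach(e,f)
round 2: derive reach(g,a) via R1 from reach(g,b), reach(b,a)
round 2: derive reach(g,f) via R1 from reach(g,b), reach(b,f)
round 3: derive reach(f,j) via R1 from reach(f,d), reach(d,j)
round 3: derive reach(g,d) via R1 from reach(g,a), reach(a,d)
round 3: derive reach(g,e) via R1 from reach(g,a), reach(a,e)
round 3: derive reach(g,j) via R1 from reach(g,a), reach(a,j)

yes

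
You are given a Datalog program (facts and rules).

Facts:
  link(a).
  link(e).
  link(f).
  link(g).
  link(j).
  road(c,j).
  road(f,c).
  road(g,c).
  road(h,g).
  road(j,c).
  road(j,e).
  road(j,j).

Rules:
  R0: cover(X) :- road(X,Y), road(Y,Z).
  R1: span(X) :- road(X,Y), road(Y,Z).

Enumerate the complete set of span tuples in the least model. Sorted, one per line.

round 1: derive span(c) via R1 from road(c,j), road(j,c)
round 1: derive span(f) via R1 from road(f,c), road(c,j)
round 1: derive span(g) via R1 from road(g,c), road(c,j)
round 1: derive span(h) via R1 from road(h,g), road(g,c)
round 1: derive span(j) via R1 from road(j,c), road(c,j)

span(c)
span(f)
span(g)
span(h)
span(j)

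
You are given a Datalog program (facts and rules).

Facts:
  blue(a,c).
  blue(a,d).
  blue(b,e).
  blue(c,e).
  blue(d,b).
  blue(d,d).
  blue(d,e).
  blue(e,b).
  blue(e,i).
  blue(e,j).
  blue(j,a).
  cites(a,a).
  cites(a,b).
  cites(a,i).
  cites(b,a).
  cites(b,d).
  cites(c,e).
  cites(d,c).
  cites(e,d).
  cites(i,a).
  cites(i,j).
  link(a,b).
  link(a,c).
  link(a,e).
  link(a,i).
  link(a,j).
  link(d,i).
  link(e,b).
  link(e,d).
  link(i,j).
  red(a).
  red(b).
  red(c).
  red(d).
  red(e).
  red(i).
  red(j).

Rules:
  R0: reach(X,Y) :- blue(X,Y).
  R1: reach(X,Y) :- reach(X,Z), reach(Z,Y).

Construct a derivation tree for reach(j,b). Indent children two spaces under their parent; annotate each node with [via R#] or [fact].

reach(j,b)  [via R1]
  reach(j,a)  [via R0]
    blue(j,a)  [fact]
  reach(a,b)  [via R1]
    reach(a,d)  [via R0]
      blue(a,d)  [fact]
    reach(d,b)  [via R0]
      blue(d,b)  [fact]

round 1: derive reach(a,c) via R0 from blue(a,c)
round 1: derive reach(a,d) via R0 from blue(a,d)
round 1: derive reach(b,e) via R0 from blue(b,e)
round 1: derive reach(c,e) via R0 from blue(c,e)
round 1: derive reach(d,b) via R0 from blue(d,b)
round 1: derive reach(d,d) via R0 from blue(d,d)
round 1: derive reach(d,e) via R0 from blue(d,e)
round 1: derive reach(e,b) via R0 from blue(e,b)
round 1: derive reach(e,i) via R0 from blue(e,i)
round 1: derive reach(e,j) via R0 from blue(e,j)
round 1: derive reach(j,a) via R0 from blue(j,a)
round 2: derive reach(a,b) via R1 from reach(a,d), reach(d,b)
round 2: derive reach(a,e) via R1 from reach(a,c), reach(c,e)
round 2: derive reach(b,b) via R1 from reach(b,e), reach(e,b)
round 2: derive reach(b,i) via R1 from reach(b,e), reach(e,i)
round 2: derive reach(b,j) via R1 from reach(b,e), reach(e,j)
round 2: derive reach(c,b) via R1 from reach(c,e), reach(e,b)
round 2: derive reach(c,i) via R1 from reach(c,e), reach(e,i)
round 2: derive reach(c,j) via R1 from reach(c,e), reach(e,j)
round 2: derive reach(d,i) via R1 from reach(d,e), reach(e,i)
round 2: derive reach(d,j) via R1 from reach(d,e), reach(e,j)
round 2: derive reach(e,a) via R1 from reach(e,j), reach(j,a)
round 2: derive reach(e,e) via R1 from reach(e,b), reach(b,e)
round 2: derive reach(j,c) via R1 from reach(j,a), reach(a,c)
round 2: derive reach(j,d) via R1 from reach(j,a), reach(a,d)
round 3: derive reach(a,a) via R1 from reach(a,e), reach(e,a)
round 3: derive reach(a,i) via R1 from reach(a,b), reach(b,i)
round 3: derive reach(a,j) via R1 from reach(a,b), reach(b,j)
round 3: derive reach(b,a) via R1 from reach(b,e), reach(e,a)
round 3: derive reach(b,c) via R1 from reach(b,j), reach(j,c)
round 3: derive reach(b,d) via R1 from reach(b,j), reach(j,d)
round 3: derive reach(c,a) via R1 from reach(c,e), reach(e,a)
round 3: derive reach(c,c) via R1 from reach(c,j), reach(j,c)
round 3: derive reach(c,d) via R1 from reach(c,j), reach(j,d)
round 3: derive reach(d,a) via R1 from reach(d,e), reach(e,a)
round 3: derive reach(d,c) via R1 from reach(d,j), reach(j,c)
round 3: derive reach(e,c) via R1 from reach(e,a), reach(a,c)
round 3: derive reach(e,d) via R1 from reach(e,a), reach(a,d)
round 3: derive reach(j,b) via R1 from reach(j,a), reach(a,b)
round 3: derive reach(j,e) via R1 from reach(j,a), reach(a,e)
round 3: derive reach(j,i) via R1 from reach(j,c), reach(c,i)
round 3: derive reach(j,j) via R1 from reach(j,c), reach(c,j)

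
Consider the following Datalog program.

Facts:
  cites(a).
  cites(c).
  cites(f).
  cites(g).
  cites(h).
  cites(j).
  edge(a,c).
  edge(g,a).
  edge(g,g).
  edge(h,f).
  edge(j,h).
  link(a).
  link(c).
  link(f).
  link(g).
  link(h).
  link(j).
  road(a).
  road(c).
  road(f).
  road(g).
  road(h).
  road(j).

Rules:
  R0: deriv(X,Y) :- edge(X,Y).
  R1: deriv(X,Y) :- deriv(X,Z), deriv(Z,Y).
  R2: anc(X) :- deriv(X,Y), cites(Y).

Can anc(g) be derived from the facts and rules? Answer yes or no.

round 1: derive deriv(a,c) via R0 from edge(a,c)
round 1: derive deriv(g,a) via R0 from edge(g,a)
round 1: derive deriv(g,g) via R0 from edge(g,g)
round 1: derive deriv(h,f) via R0 from edge(h,f)
round 1: derive deriv(j,h) via R0 from edge(j,h)
round 2: derive deriv(g,c) via R1 from deriv(g,a), deriv(a,c)
round 2: derive deriv(j,f) via R1 from deriv(j,h), deriv(h,f)
round 2: derive anc(a) via R2 from deriv(a,c), cites(c)
round 2: derive anc(g) via R2 from deriv(g,a), cites(a)
round 2: derive anc(h) via R2 from deriv(h,f), cites(f)
round 2: derive anc(j) via R2 from deriv(j,h), cites(h)

yes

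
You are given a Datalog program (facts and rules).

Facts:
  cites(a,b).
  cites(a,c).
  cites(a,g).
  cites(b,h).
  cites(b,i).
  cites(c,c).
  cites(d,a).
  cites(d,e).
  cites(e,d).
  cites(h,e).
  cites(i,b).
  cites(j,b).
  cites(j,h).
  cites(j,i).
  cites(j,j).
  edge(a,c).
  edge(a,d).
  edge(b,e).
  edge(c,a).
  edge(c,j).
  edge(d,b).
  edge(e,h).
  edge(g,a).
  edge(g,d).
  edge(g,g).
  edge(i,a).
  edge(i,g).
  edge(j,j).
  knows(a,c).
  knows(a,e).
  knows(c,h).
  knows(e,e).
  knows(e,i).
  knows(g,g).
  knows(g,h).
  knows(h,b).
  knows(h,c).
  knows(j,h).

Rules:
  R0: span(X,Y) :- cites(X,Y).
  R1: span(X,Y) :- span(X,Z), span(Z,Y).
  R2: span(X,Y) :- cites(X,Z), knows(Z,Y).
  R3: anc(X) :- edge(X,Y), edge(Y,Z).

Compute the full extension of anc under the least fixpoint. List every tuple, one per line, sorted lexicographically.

anc(a)
anc(b)
anc(c)
anc(d)
anc(g)
anc(i)
anc(j)

round 1: derive anc(a) via R3 from edge(a,c), edge(c,a)
round 1: derive anc(b) via R3 from edge(b,e), edge(e,h)
round 1: derive anc(c) via R3 from edge(c,a), edge(a,c)
round 1: derive anc(d) via R3 from edge(d,b), edge(b,e)
round 1: derive anc(g) via R3 from edge(g,a), edge(a,c)
round 1: derive anc(i) via R3 from edge(i,a), edge(a,c)
round 1: derive anc(j) via R3 from edge(j,j), edge(j,j)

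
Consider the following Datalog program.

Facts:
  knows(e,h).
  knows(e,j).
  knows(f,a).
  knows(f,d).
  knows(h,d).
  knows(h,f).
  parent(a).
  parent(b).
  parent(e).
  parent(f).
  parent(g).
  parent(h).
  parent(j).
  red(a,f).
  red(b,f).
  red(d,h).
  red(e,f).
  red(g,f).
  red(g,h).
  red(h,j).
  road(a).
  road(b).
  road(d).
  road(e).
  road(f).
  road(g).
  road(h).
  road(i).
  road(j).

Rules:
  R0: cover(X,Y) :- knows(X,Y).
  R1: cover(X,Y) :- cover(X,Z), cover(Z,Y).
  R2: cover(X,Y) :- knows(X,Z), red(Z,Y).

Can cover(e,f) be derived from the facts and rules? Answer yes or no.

round 1: derive cover(e,h) via R0 from knows(e,h)
round 1: derive cover(e,j) via R0 from knows(e,j)
round 1: derive cover(f,a) via R0 from knows(f,a)
round 1: derive cover(f,d) via R0 from knows(f,d)
round 1: derive cover(h,d) via R0 from knows(h,d)
round 1: derive cover(h,f) via R0 from knows(h,f)
round 1: derive cover(f,f) via R2 from knows(f,a), red(a,f)
round 1: derive cover(f,h) via R2 from knows(f,d), red(d,h)
round 1: derive cover(h,h) via R2 from knows(h,d), red(d,h)
round 2: derive cover(e,d) via R1 from cover(e,h), cover(h,d)
round 2: derive cover(e,f) via R1 from cover(e,h), cover(h,f)
round 2: derive cover(h,a) via R1 from cover(h,f), cover(f,a)
round 3: derive cover(e,a) via R1 from cover(e,f), cover(f,a)

yes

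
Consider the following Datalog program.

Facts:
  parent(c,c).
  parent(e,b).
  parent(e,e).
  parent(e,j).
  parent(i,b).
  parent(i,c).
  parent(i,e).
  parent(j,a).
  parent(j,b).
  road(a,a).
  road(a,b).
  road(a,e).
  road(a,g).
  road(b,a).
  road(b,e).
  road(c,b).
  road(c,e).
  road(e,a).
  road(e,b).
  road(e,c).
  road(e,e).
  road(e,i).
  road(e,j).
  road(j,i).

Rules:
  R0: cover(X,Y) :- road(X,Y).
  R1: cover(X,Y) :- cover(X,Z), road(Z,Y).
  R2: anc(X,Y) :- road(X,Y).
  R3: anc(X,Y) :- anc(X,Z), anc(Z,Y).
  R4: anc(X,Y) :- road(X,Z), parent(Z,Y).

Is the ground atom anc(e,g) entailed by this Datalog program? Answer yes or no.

yes

round 1: derive anc(a,a) via R2 from road(a,a)
round 1: derive anc(a,b) via R2 from road(a,b)
round 1: derive anc(a,e) via R2 from road(a,e)
round 1: derive anc(a,g) via R2 from road(a,g)
round 1: derive anc(b,a) via R2 from road(b,a)
round 1: derive anc(b,e) via R2 from road(b,e)
round 1: derive anc(c,b) via R2 from road(c,b)
round 1: derive anc(c,e) via R2 from road(c,e)
round 1: derive anc(e,a) via R2 from road(e,a)
round 1: derive anc(e,b) via R2 from road(e,b)
round 1: derive anc(e,c) via R2 from road(e,c)
round 1: derive anc(e,e) via R2 from road(e,e)
round 1: derive anc(e,i) via R2 from road(e,i)
round 1: derive anc(e,j) via R2 from road(e,j)
round 1: derive anc(j,i) via R2 from road(j,i)
round 1: derive anc(a,j) via R4 from road(a,e), parent(e,j)
round 1: derive anc(b,b) via R4 from road(b,e), parent(e,b)
round 1: derive anc(b,j) via R4 from road(b,e), parent(e,j)
round 1: derive anc(c,j) via R4 from road(c,e), parent(e,j)
round 1: derive anc(j,b) via R4 from road(j,i), parent(i,b)
round 1: derive anc(j,c) via R4 from road(j,i), parent(i,c)
round 1: derive anc(j,e) via R4 from road(j,i), parent(i,e)
round 2: derive anc(a,c) via R3 from anc(a,e), anc(e,c)
round 2: derive anc(a,i) via R3 from anc(a,e), anc(e,i)
round 2: derive anc(b,c) via R3 from anc(b,e), anc(e,c)
round 2: derive anc(b,g) via R3 from anc(b,a), anc(a,g)
round 2: derive anc(b,i) via R3 from anc(b,e), anc(e,i)
round 2: derive anc(c,a) via R3 from anc(c,b), anc(b,a)
round 2: derive anc(c,c) via R3 from anc(c,e), anc(e,c)
round 2: derive anc(c,i) via R3 from anc(c,e), anc(e,i)
round 2: derive anc(e,g) via R3 from anc(e,a), anc(a,g)
round 2: derive anc(j,a) via R3 from anc(j,b), anc(b,a)
round 2: derive anc(j,j) via R3 from anc(j,b), anc(b,j)
round 3: derive anc(c,g) via R3 from anc(c,a), anc(a,g)
round 3: derive anc(j,g) via R3 from anc(j,a), anc(a,g)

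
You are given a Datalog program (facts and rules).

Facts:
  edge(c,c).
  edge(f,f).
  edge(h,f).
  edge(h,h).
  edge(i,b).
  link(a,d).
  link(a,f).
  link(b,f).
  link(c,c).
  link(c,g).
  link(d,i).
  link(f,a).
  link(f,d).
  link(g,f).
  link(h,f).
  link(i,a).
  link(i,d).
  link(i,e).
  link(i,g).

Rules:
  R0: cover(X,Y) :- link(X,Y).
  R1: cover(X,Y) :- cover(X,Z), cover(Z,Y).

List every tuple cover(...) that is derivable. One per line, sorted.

round 1: derive cover(a,d) via R0 from link(a,d)
round 1: derive cover(a,f) via R0 from link(a,f)
round 1: derive cover(b,f) via R0 from link(b,f)
round 1: derive cover(c,c) via R0 from link(c,c)
round 1: derive cover(c,g) via R0 from link(c,g)
round 1: derive cover(d,i) via R0 from link(d,i)
round 1: derive cover(f,a) via R0 from link(f,a)
round 1: derive cover(f,d) via R0 from link(f,d)
round 1: derive cover(g,f) via R0 from link(g,f)
round 1: derive cover(h,f) via R0 from link(h,f)
round 1: derive cover(i,a) via R0 from link(i,a)
round 1: derive cover(i,d) via R0 from link(i,d)
round 1: derive cover(i,e) via R0 from link(i,e)
round 1: derive cover(i,g) via R0 from link(i,g)
round 2: derive cover(a,a) via R1 from cover(a,f), cover(f,a)
round 2: derive cover(a,i) via R1 from cover(a,d), cover(d,i)
round 2: derive cover(b,a) via R1 from cover(b,f), cover(f,a)
round 2: derive cover(b,d) via R1 from cover(b,f), cover(f,d)
round 2: derive cover(c,f) via R1 from cover(c,g), cover(g,f)
round 2: derive cover(d,a) via R1 from cover(d,i), cover(i,a)
round 2: derive cover(d,d) via R1 from cover(d,i), cover(i,d)
round 2: derive cover(d,e) via R1 from cover(d,i), cover(i,e)
round 2: derive cover(d,g) via R1 from cover(d,i), cover(i,g)
round 2: derive cover(f,f) via R1 from cover(f,a), cover(a,f)
round 2: derive cover(f,i) via R1 from cover(f,d), cover(d,i)
round 2: derive cover(g,a) via R1 from cover(g,f), cover(f,a)
round 2: derive cover(g,d) via R1 from cover(g,f), cover(f,d)
round 2: derive cover(h,a) via R1 from cover(h,f), cover(f,a)
round 2: derive cover(h,d) via R1 from cover(h,f), cover(f,d)
round 2: derive cover(i,f) via R1 from cover(i,a), cover(a,f)
round 2: derive cover(i,i) via R1 from cover(i,d), cover(d,i)
round 3: derive cover(a,e) via R1 from cover(a,d), cover(d,e)
round 3: derive cover(a,g) via R1 from cover(a,d), cover(d,g)
round 3: derive cover(b,e) via R1 from cover(b,d), cover(d,e)
round 3: derive cover(b,g) via R1 from cover(b,d), cover(d,g)
round 3: derive cover(b,i) via R1 from cover(b,a), cover(a,i)
round 3: derive cover(c,a) via R1 from cover(c,f), cover(f,a)
round 3: derive cover(c,d) via R1 from cover(c,f), cover(f,d)
round 3: derive cover(c,i) via R1 from cover(c,f), cover(f,i)
round 3: derive cover(d,f) via R1 from cover(d,a), cover(a,f)
round 3: derive cover(f,e) via R1 from cover(f,d), cover(d,e)
round 3: derive cover(f,g) via R1 from cover(f,d), cover(d,g)
round 3: derive cover(g,e) via R1 from cover(g,d), cover(d,e)
round 3: derive cover(g,g) via R1 from cover(g,d), cover(d,g)
round 3: derive cover(g,i) via R1 from cover(g,a), cover(a,i)
round 3: derive cover(h,e) via R1 from cover(h,d), cover(d,e)
round 3: derive cover(h,g) via R1 from cover(h,d), cover(d,g)
round 3: derive cover(h,i) via R1 from cover(h,a), cover(a,i)
round 4: derive cover(c,e) via R1 from cover(c,a), cover(a,e)

cover(a,a)
cover(a,d)
cover(a,e)
cover(a,f)
cover(a,g)
cover(a,i)
cover(b,a)
cover(b,d)
cover(b,e)
cover(b,f)
cover(b,g)
cover(b,i)
cover(c,a)
cover(c,c)
cover(c,d)
cover(c,e)
cover(c,f)
cover(c,g)
cover(c,i)
cover(d,a)
cover(d,d)
cover(d,e)
cover(d,f)
cover(d,g)
cover(d,i)
cover(f,a)
cover(f,d)
cover(f,e)
cover(f,f)
cover(f,g)
cover(f,i)
cover(g,a)
cover(g,d)
cover(g,e)
cover(g,f)
cover(g,g)
cover(g,i)
cover(h,a)
cover(h,d)
cover(h,e)
cover(h,f)
cover(h,g)
cover(h,i)
cover(i,a)
cover(i,d)
cover(i,e)
cover(i,f)
cover(i,g)
cover(i,i)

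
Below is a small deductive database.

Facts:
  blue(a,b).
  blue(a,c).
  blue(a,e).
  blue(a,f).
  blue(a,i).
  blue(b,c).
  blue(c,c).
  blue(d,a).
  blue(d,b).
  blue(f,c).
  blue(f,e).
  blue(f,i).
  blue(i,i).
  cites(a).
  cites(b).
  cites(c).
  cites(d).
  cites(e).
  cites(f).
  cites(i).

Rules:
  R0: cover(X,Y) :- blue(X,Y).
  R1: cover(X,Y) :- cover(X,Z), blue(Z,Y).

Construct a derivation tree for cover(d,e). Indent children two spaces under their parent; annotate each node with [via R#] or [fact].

round 1: derive cover(a,b) via R0 from blue(a,b)
round 1: derive cover(a,c) via R0 from blue(a,c)
round 1: derive cover(a,e) via R0 from blue(a,e)
round 1: derive cover(a,f) via R0 from blue(a,f)
round 1: derive cover(a,i) via R0 from blue(a,i)
round 1: derive cover(b,c) via R0 from blue(b,c)
round 1: derive cover(c,c) via R0 from blue(c,c)
round 1: derive cover(d,a) via R0 from blue(d,a)
round 1: derive cover(d,b) via R0 from blue(d,b)
round 1: derive cover(f,c) via R0 from blue(f,c)
round 1: derive cover(f,e) via R0 from blue(f,e)
round 1: derive cover(f,i) via R0 from blue(f,i)
round 1: derive cover(i,i) via R0 from blue(i,i)
round 2: derive cover(d,c) via R1 from cover(d,a), blue(a,c)
round 2: derive cover(d,e) via R1 from cover(d,a), blue(a,e)
round 2: derive cover(d,f) via R1 from cover(d,a), blue(a,f)
round 2: derive cover(d,i) via R1 from cover(d,a), blue(a,i)

cover(d,e)  [via R1]
  cover(d,a)  [via R0]
    blue(d,a)  [fact]
  blue(a,e)  [fact]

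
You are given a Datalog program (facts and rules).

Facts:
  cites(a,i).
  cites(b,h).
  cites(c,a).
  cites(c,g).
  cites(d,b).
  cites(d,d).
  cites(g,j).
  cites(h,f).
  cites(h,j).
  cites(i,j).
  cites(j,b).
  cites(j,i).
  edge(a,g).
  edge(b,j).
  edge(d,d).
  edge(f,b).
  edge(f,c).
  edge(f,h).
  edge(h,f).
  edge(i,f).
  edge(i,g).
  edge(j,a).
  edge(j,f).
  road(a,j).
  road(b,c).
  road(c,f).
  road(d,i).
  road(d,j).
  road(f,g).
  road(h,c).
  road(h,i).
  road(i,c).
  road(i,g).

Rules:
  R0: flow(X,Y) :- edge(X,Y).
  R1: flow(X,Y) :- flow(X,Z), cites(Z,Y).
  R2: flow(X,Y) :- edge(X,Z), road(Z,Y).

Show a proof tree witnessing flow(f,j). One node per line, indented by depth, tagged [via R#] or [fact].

round 1: derive flow(a,g) via R0 from edge(a,g)
round 1: derive flow(b,j) via R0 from edge(b,j)
round 1: derive flow(d,d) via R0 from edge(d,d)
round 1: derive flow(f,b) via R0 from edge(f,b)
round 1: derive flow(f,c) via R0 from edge(f,c)
round 1: derive flow(f,h) via R0 from edge(f,h)
round 1: derive flow(h,f) via R0 from edge(h,f)
round 1: derive flow(i,f) via R0 from edge(i,f)
round 1: derive flow(i,g) via R0 from edge(i,g)
round 1: derive flow(j,a) via R0 from edge(j,a)
round 1: derive flow(j,f) via R0 from edge(j,f)
round 1: derive flow(d,i) via R2 from edge(d,d), road(d,i)
round 1: derive flow(d,j) via R2 from edge(d,d), road(d,j)
round 1: derive flow(f,f) via R2 from edge(f,c), road(c,f)
round 1: derive flow(f,i) via R2 from edge(f,h), road(h,i)
round 1: derive flow(h,g) via R2 from edge(h,f), road(f,g)
round 1: derive flow(j,g) via R2 from edge(j,f), road(f,g)
round 1: derive flow(j,j) via R2 from edge(j,a), road(a,j)
round 2: derive flow(a,j) via R1 from flow(a,g), cites(g,j)
round 2: derive flow(b,b) via R1 from flow(b,j), cites(j,b)
round 2: derive flow(b,i) via R1 from flow(b,j), cites(j,i)
round 2: derive flow(d,b) via R1 from flow(d,d), cites(d,b)
round 2: derive flow(f,a) via R1 from flow(f,c), cites(c,a)
round 2: derive flow(f,g) via R1 from flow(f,c), cites(c,g)
round 2: derive flow(f,j) via R1 from flow(f,h), cites(h,j)
round 2: derive flow(h,j) via R1 from flow(h,g), cites(g,j)
round 2: derive flow(i,j) via R1 from flow(i,g), cites(g,j)
round 2: derive flow(j,b) via R1 from flow(j,j), cites(j,b)
round 2: derive flow(j,i) via R1 from flow(j,a), cites(a,i)
round 3: derive flow(a,b) via R1 from flow(a,j), cites(j,b)
round 3: derive flow(a,i) via R1 from flow(a,j), cites(j,i)
round 3: derive flow(b,h) via R1 from flow(b,b), cites(b,h)
round 3: derive flow(d,h) via R1 from flow(d,b), cites(b,h)
round 3: derive flow(h,b) via R1 from flow(h,j), cites(j,b)
round 3: derive flow(h,i) via R1 from flow(h,j), cites(j,i)
round 3: derive flow(i,b) via R1 from flow(i,j), cites(j,b)
round 3: derive flow(i,i) via R1 from flow(i,j), cites(j,i)
round 3: derive flow(j,h) via R1 from flow(j,b), cites(b,h)
round 4: derive flow(a,h) via R1 from flow(a,b), cites(b,h)
round 4: derive flow(b,f) via R1 from flow(b,h), cites(h,f)
round 4: derive flow(d,f) via R1 from flow(d,h), cites(h,f)
round 4: derive flow(h,h) via R1 from flow(h,b), cites(b,h)
round 4: derive flow(i,h) via R1 from flow(i,b), cites(b,h)
round 5: derive flow(a,f) via R1 from flow(a,h), cites(h,f)

flow(f,j)  [via R1]
  flow(f,h)  [via R0]
    edge(f,h)  [fact]
  cites(h,j)  [fact]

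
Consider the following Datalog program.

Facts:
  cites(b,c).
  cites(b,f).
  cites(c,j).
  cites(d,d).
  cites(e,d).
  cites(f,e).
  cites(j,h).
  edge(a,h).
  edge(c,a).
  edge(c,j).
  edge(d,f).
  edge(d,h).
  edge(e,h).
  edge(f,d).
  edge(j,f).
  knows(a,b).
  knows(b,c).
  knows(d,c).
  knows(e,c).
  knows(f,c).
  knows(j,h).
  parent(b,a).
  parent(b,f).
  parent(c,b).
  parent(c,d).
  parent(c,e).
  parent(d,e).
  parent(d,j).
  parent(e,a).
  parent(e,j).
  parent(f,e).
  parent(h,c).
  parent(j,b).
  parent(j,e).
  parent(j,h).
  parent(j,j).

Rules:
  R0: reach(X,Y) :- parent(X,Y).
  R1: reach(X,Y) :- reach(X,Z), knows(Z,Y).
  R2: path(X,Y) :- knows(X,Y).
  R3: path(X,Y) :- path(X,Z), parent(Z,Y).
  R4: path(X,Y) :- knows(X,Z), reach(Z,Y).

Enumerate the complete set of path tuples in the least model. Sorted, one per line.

path(a,a)
path(a,b)
path(a,c)
path(a,d)
path(a,e)
path(a,f)
path(a,h)
path(a,j)
path(b,a)
path(b,b)
path(b,c)
path(b,d)
path(b,e)
path(b,f)
path(b,h)
path(b,j)
path(d,a)
path(d,b)
path(d,c)
path(d,d)
path(d,e)
path(d,f)
path(d,h)
path(d,j)
path(e,a)
path(e,b)
path(e,c)
path(e,d)
path(e,e)
path(e,f)
path(e,h)
path(e,j)
path(f,a)
path(f,b)
path(f,c)
path(f,d)
path(f,e)
path(f,f)
path(f,h)
path(f,j)
path(j,a)
path(j,b)
path(j,c)
path(j,d)
path(j,e)
path(j,f)
path(j,h)
path(j,j)

round 1: derive reach(b,a) via R0 from parent(b,a)
round 1: derive reach(b,f) via R0 from parent(b,f)
round 1: derive reach(c,b) via R0 from parent(c,b)
round 1: derive reach(c,d) via R0 from parent(c,d)
round 1: derive reach(c,e) via R0 from parent(c,e)
round 1: derive reach(d,e) via R0 from parent(d,e)
round 1: derive reach(d,j) via R0 from parent(d,j)
round 1: derive reach(e,a) via R0 from parent(e,a)
round 1: derive reach(e,j) via R0 from parent(e,j)
round 1: derive reach(f,e) via R0 from parent(f,e)
round 1: derive reach(h,c) via R0 from parent(h,c)
round 1: derive reach(j,b) via R0 from parent(j,b)
round 1: derive reach(j,e) via R0 from parent(j,e)
round 1: derive reach(j,h) via R0 from parent(j,h)
round 1: derive reach(j,j) via R0 from parent(j,j)
round 1: derive path(a,b) via R2 from knows(a,b)
round 1: derive path(b,c) via R2 from knows(b,c)
round 1: derive path(d,c) via R2 from knows(d,c)
round 1: derive path(e,c) via R2 from knows(e,c)
round 1: derive path(f,c) via R2 from knows(f,c)
round 1: derive path(j,h) via R2 from knows(j,h)
round 2: derive reach(b,b) via R1 from reach(b,a), knows(a,b)
round 2: derive reach(b,c) via R1 from reach(b,f), knows(f,c)
round 2: derive reach(c,c) via R1 from reach(c,b), knows(b,c)
round 2: derive reach(d,c) via R1 from reach(d,e), knows(e,c)
round 2: derive reach(d,h) via R1 from reach(d,j), knows(j,h)
round 2: derive reach(e,b) via R1 from reach(e,a), knows(a,b)
round 2: derive reach(e,h) via R1 from reach(e,j), knows(j,h)
round 2: derive reach(f,c) via R1 from reach(f,e), knows(e,c)
round 2: derive reach(j,c) via R1 from reach(j,b), knows(b,c)
round 2: derive path(a,a) via R3 from path(a,b), parent(b,a)
round 2: derive path(a,f) via R3 from path(a,b), parent(b,f)
round 2: derive path(b,b) via R3 from path(b,c), parent(c,b)
round 2: derive path(b,d) via R3 from path(b,c), parent(c,d)
round 2: derive path(b,e) via R3 from path(b,c), parent(c,e)
round 2: derive path(d,b) via R3 from path(d,c), parent(c,b)
round 2: derive path(d,d) via R3 from path(d,c), parent(c,d)
round 2: derive path(d,e) via R3 from path(d,c), parent(c,e)
round 2: derive path(e,b) via R3 from path(e,c), parent(c,b)
round 2: derive path(e,d) via R3 from path(e,c), parent(c,d)
round 2: derive path(e,e) via R3 from path(e,c), parent(c,e)
round 2: derive path(f,b) via R3 from path(f,c), parent(c,b)
round 2: derive path(f,d) via R3 from path(f,c), parent(c,d)
round 2: derive path(f,e) via R3 from path(f,c), parent(c,e)
round 2: derive path(j,c) via R3 from path(j,h), parent(h,c)
round 3: derive reach(e,c) via R1 from reach(e,b), knows(b,c)
round 3: derive path(a,e) via R3 from path(a,f), parent(f,e)
round 3: derive path(b,a) via R3 from path(b,b), parent(b,a)
round 3: derive path(b,f) via R3 from path(b,b), parent(b,f)
round 3: derive path(b,j) via R3 from path(b,d), parent(d,j)
round 3: derive path(d,a) via R3 from path(d,b), parent(b,a)
round 3: derive path(d,f) via R3 from path(d,b), parent(b,f)
round 3: derive path(d,j) via R3 from path(d,d), parent(d,j)
round 3: derive path(e,a) via R3 from path(e,b), parent(b,a)
round 3: derive path(e,f) via R3 from path(e,b), parent(b,f)
round 3: derive path(e,j) via R3 from path(e,d), parent(d,j)
round 3: derive path(f,a) via R3 from path(f,b), parent(b,a)
round 3: derive path(f,f) via R3 from path(f,b), parent(b,f)
round 3: derive path(f,j) via R3 from path(f,d), parent(d,j)
round 3: derive path(j,b) via R3 from path(j,c), parent(c,b)
round 3: derive path(j,d) via R3 from path(j,c), parent(c,d)
round 3: derive path(j,e) via R3 from path(j,c), parent(c,e)
round 3: derive path(a,c) via R4 from knows(a,b), reach(b,c)
round 4: derive path(a,d) via R3 from path(a,c), parent(c,d)
round 4: derive path(a,j) via R3 from path(a,e), parent(e,j)
round 4: derive path(b,h) via R3 from path(b,j), parent(j,h)
round 4: derive path(d,h) via R3 from path(d,j), parent(j,h)
round 4: derive path(e,h) via R3 from path(e,j), parent(j,h)
round 4: derive path(f,h) via R3 from path(f,j), parent(j,h)
round 4: derive path(j,a) via R3 from path(j,b), parent(b,a)
round 4: derive path(j,f) via R3 from path(j,b), parent(b,f)
round 4: derive path(j,j) via R3 from path(j,d), parent(d,j)
round 5: derive path(a,h) via R3 from path(a,j), parent(j,h)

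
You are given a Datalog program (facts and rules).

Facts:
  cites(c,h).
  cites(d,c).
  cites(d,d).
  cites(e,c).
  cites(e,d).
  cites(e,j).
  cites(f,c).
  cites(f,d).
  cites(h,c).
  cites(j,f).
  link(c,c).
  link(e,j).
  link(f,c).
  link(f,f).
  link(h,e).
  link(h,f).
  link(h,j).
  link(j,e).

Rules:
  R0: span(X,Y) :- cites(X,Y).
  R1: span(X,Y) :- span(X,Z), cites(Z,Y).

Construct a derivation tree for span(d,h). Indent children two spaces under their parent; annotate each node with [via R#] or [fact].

span(d,h)  [via R1]
  span(d,c)  [via R0]
    cites(d,c)  [fact]
  cites(c,h)  [fact]

round 1: derive span(c,h) via R0 from cites(c,h)
round 1: derive span(d,c) via R0 from cites(d,c)
round 1: derive span(d,d) via R0 from cites(d,d)
round 1: derive span(e,c) via R0 from cites(e,c)
round 1: derive span(e,d) via R0 from cites(e,d)
round 1: derive span(e,j) via R0 from cites(e,j)
round 1: derive span(f,c) via R0 from cites(f,c)
round 1: derive span(f,d) via R0 from cites(f,d)
round 1: derive span(h,c) via R0 from cites(h,c)
round 1: derive span(j,f) via R0 from cites(j,f)
round 2: derive span(c,c) via R1 from span(c,h), cites(h,c)
round 2: derive span(d,h) via R1 from span(d,c), cites(c,h)
round 2: derive span(e,f) via R1 from span(e,j), cites(j,f)
round 2: derive span(e,h) via R1 from span(e,c), cites(c,h)
round 2: derive span(f,h) via R1 from span(f,c), cites(c,h)
round 2: derive span(h,h) via R1 from span(h,c), cites(c,h)
round 2: derive span(j,c) via R1 from span(j,f), cites(f,c)
round 2: derive span(j,d) via R1 from span(j,f), cites(f,d)
round 3: derive span(j,h) via R1 from span(j,c), cites(c,h)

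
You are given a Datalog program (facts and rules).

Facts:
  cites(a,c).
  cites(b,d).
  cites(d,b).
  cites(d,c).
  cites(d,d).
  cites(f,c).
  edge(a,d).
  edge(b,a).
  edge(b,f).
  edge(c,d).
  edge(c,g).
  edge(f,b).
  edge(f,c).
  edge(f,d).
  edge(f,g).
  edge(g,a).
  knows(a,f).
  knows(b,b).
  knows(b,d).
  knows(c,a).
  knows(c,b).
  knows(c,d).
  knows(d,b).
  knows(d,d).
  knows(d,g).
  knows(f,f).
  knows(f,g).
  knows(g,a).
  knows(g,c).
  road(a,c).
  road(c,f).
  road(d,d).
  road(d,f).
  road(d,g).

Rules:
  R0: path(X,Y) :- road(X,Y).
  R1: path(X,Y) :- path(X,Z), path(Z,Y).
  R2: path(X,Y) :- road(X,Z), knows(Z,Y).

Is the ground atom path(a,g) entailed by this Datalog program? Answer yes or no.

round 1: derive path(a,c) via R0 from road(a,c)
round 1: derive path(c,f) via R0 from road(c,f)
round 1: derive path(d,d) via R0 from road(d,d)
round 1: derive path(d,f) via R0 from road(d,f)
round 1: derive path(d,g) via R0 from road(d,g)
round 1: derive path(a,a) via R2 from road(a,c), knows(c,a)
round 1: derive path(a,b) via R2 from road(a,c), knows(c,b)
round 1: derive path(a,d) via R2 from road(a,c), knows(c,d)
round 1: derive path(c,g) via R2 from road(c,f), knows(f,g)
round 1: derive path(d,a) via R2 from road(d,g), knows(g,a)
round 1: derive path(d,b) via R2 from road(d,d), knows(d,b)
round 1: derive path(d,c) via R2 from road(d,g), knows(g,c)
round 2: derive path(a,f) via R1 from path(a,c), path(c,f)
round 2: derive path(a,g) via R1 from path(a,c), path(c,g)

yes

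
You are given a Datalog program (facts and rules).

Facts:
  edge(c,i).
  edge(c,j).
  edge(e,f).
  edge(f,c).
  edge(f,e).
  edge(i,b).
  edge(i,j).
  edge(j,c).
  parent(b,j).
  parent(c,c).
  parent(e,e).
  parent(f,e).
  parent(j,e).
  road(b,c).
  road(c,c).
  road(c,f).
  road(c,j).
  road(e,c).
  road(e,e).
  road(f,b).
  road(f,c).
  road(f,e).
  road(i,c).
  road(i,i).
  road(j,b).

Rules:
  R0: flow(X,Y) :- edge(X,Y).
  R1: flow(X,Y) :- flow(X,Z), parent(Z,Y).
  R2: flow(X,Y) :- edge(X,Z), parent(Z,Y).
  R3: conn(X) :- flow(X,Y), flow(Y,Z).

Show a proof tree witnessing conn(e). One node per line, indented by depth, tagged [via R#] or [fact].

round 1: derive flow(c,i) via R0 from edge(c,i)
round 1: derive flow(c,j) via R0 from edge(c,j)
round 1: derive flow(e,f) via R0 from edge(e,f)
round 1: derive flow(f,c) via R0 from edge(f,c)
round 1: derive flow(f,e) via R0 from edge(f,e)
round 1: derive flow(i,b) via R0 from edge(i,b)
round 1: derive flow(i,j) via R0 from edge(i,j)
round 1: derive flow(j,c) via R0 from edge(j,c)
round 1: derive flow(c,e) via R2 from edge(c,j), parent(j,e)
round 1: derive flow(e,e) via R2 from edge(e,f), parent(f,e)
round 1: derive flow(i,e) via R2 from edge(i,j), parent(j,e)
round 2: derive conn(c) via R3 from flow(c,e), flow(e,e)
round 2: derive conn(e) via R3 from flow(e,e), flow(e,e)
round 2: derive conn(f) via R3 from flow(f,c), flow(c,e)
round 2: derive conn(i) via R3 from flow(i,e), flow(e,e)
round 2: derive conn(j) via R3 from flow(j,c), flow(c,e)

conn(e)  [via R3]
  flow(e,e)  [via R2]
    edge(e,f)  [fact]
    parent(f,e)  [fact]
  flow(e,e)  [via R2]
    edge(e,f)  [fact]
    parent(f,e)  [fact]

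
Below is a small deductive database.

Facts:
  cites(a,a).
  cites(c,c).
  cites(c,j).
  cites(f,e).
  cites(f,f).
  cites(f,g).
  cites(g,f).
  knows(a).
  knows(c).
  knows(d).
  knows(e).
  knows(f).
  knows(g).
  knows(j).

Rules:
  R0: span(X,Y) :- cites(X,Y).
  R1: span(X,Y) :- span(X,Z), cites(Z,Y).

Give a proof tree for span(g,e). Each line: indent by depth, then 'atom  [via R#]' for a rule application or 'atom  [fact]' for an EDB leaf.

span(g,e)  [via R1]
  span(g,f)  [via R0]
    cites(g,f)  [fact]
  cites(f,e)  [fact]

round 1: derive span(a,a) via R0 from cites(a,a)
round 1: derive span(c,c) via R0 from cites(c,c)
round 1: derive span(c,j) via R0 from cites(c,j)
round 1: derive span(f,e) via R0 from cites(f,e)
round 1: derive span(f,f) via R0 from cites(f,f)
round 1: derive span(f,g) via R0 from cites(f,g)
round 1: derive span(g,f) via R0 from cites(g,f)
round 2: derive span(g,e) via R1 from span(g,f), cites(f,e)
round 2: derive span(g,g) via R1 from span(g,f), cites(f,g)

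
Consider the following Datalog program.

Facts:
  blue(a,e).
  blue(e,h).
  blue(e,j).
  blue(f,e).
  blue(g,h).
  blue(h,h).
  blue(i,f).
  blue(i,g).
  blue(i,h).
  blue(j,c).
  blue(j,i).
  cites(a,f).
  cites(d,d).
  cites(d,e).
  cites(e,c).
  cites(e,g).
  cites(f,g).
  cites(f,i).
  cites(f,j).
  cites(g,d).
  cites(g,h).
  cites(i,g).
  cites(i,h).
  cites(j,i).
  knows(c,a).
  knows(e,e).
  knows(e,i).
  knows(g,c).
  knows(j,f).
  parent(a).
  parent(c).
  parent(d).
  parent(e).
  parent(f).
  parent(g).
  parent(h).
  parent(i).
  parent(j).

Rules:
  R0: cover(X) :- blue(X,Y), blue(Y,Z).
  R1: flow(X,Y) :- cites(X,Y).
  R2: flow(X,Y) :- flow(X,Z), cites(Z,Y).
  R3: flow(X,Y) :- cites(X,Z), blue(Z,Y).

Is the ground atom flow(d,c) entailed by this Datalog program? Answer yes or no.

yes

round 1: derive flow(a,f) via R1 from cites(a,f)
round 1: derive flow(d,d) via R1 from cites(d,d)
round 1: derive flow(d,e) via R1 from cites(d,e)
round 1: derive flow(e,c) via R1 from cites(e,c)
round 1: derive flow(e,g) via R1 from cites(e,g)
round 1: derive flow(f,g) via R1 from cites(f,g)
round 1: derive flow(f,i) via R1 from cites(f,i)
round 1: derive flow(f,j) via R1 from cites(f,j)
round 1: derive flow(g,d) via R1 from cites(g,d)
round 1: derive flow(g,h) via R1 from cites(g,h)
round 1: derive flow(i,g) via R1 from cites(i,g)
round 1: derive flow(i,h) via R1 from cites(i,h)
round 1: derive flow(j,i) via R1 from cites(j,i)
round 1: derive flow(a,e) via R3 from cites(a,f), blue(f,e)
round 1: derive flow(d,h) via R3 from cites(d,e), blue(e,h)
round 1: derive flow(d,j) via R3 from cites(d,e), blue(e,j)
round 1: derive flow(e,h) via R3 from cites(e,g), blue(g,h)
round 1: derive flow(f,c) via R3 from cites(f,j), blue(j,c)
round 1: derive flow(f,f) via R3 from cites(f,i), blue(i,f)
round 1: derive flow(f,h) via R3 from cites(f,g), blue(g,h)
round 1: derive flow(j,f) via R3 from cites(j,i), blue(i,f)
round 1: derive flow(j,g) via R3 from cites(j,i), blue(i,g)
round 1: derive flow(j,h) via R3 from cites(j,i), blue(i,h)
round 2: derive flow(a,c) via R2 from flow(a,e), cites(e,c)
round 2: derive flow(a,g) via R2 from flow(a,e), cites(e,g)
round 2: derive flow(a,i) via R2 from flow(a,f), cites(f,i)
round 2: derive flow(a,j) via R2 from flow(a,f), cites(f,j)
round 2: derive flow(d,c) via R2 from flow(d,e), cites(e,c)
round 2: derive flow(d,g) via R2 from flow(d,e), cites(e,g)
round 2: derive flow(d,i) via R2 from flow(d,j), cites(j,i)
round 2: derive flow(e,d) via R2 from flow(e,g), cites(g,d)
round 2: derive flow(f,d) via R2 from flow(f,g), cites(g,d)
round 2: derive flow(g,e) via R2 from flow(g,d), cites(d,e)
round 2: derive flow(i,d) via R2 from flow(i,g), cites(g,d)
round 2: derive flow(j,d) via R2 from flow(j,g), cites(g,d)
round 2: derive flow(j,j) via R2 from flow(j,f), cites(f,j)
round 3: derive flow(a,d) via R2 from flow(a,g), cites(g,d)
round 3: derive flow(a,h) via R2 from flow(a,g), cites(g,h)
round 3: derive flow(e,e) via R2 from flow(e,d), cites(d,e)
round 3: derive flow(f,e) via R2 from flow(f,d), cites(d,e)
round 3: derive flow(g,c) via R2 from flow(g,e), cites(e,c)
round 3: derive flow(g,g) via R2 from flow(g,e), cites(e,g)
round 3: derive flow(i,e) via R2 from flow(i,d), cites(d,e)
round 3: derive flow(j,e) via R2 from flow(j,d), cites(d,e)
round 4: derive flow(i,c) via R2 from flow(i,e), cites(e,c)
round 4: derive flow(j,c) via R2 from flow(j,e), cites(e,c)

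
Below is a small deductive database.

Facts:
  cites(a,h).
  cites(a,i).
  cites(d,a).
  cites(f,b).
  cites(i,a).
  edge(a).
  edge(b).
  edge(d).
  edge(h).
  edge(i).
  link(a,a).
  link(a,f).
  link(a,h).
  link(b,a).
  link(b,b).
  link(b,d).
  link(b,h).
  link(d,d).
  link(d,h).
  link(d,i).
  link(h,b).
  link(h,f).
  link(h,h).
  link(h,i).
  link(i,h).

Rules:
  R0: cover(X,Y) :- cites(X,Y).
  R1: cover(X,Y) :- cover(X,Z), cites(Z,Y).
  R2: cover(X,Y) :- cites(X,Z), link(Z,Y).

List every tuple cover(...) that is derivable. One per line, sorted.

cover(a,a)
cover(a,b)
cover(a,f)
cover(a,h)
cover(a,i)
cover(d,a)
cover(d,b)
cover(d,f)
cover(d,h)
cover(d,i)
cover(f,a)
cover(f,b)
cover(f,d)
cover(f,h)
cover(f,i)
cover(i,a)
cover(i,b)
cover(i,f)
cover(i,h)
cover(i,i)

round 1: derive cover(a,h) via R0 from cites(a,h)
round 1: derive cover(a,i) via R0 from cites(a,i)
round 1: derive cover(d,a) via R0 from cites(d,a)
round 1: derive cover(f,b) via R0 from cites(f,b)
round 1: derive cover(i,a) via R0 from cites(i,a)
round 1: derive cover(a,b) via R2 from cites(a,h), link(h,b)
round 1: derive cover(a,f) via R2 from cites(a,h), link(h,f)
round 1: derive cover(d,f) via R2 from cites(d,a), link(a,f)
round 1: derive cover(d,h) via R2 from cites(d,a), link(a,h)
round 1: derive cover(f,a) via R2 from cites(f,b), link(b,a)
round 1: derive cover(f,d) via R2 from cites(f,b), link(b,d)
round 1: derive cover(f,h) via R2 from cites(f,b), link(b,h)
round 1: derive cover(i,f) via R2 from cites(i,a), link(a,f)
round 1: derive cover(i,h) via R2 from cites(i,a), link(a,h)
round 2: derive cover(a,a) via R1 from cover(a,i), cites(i,a)
round 2: derive cover(d,b) via R1 from cover(d,f), cites(f,b)
round 2: derive cover(d,i) via R1 from cover(d,a), cites(a,i)
round 2: derive cover(f,i) via R1 from cover(f,a), cites(a,i)
round 2: derive cover(i,b) via R1 from cover(i,f), cites(f,b)
round 2: derive cover(i,i) via R1 from cover(i,a), cites(a,i)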